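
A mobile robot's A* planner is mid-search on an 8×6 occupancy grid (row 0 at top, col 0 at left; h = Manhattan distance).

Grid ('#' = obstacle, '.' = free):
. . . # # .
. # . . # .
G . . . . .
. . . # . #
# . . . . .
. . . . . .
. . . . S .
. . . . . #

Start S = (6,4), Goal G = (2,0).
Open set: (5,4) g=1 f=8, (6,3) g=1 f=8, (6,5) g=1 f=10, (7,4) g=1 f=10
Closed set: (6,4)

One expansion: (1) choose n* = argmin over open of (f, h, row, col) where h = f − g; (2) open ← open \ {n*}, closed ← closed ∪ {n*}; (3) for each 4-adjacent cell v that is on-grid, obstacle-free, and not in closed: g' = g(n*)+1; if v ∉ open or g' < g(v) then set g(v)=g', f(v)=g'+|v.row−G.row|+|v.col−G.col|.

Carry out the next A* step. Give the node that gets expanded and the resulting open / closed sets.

expanded=(5,4); open=[(4,4) g=2 f=8, (5,3) g=2 f=8, (5,5) g=2 f=10, (6,3) g=1 f=8, (6,5) g=1 f=10, (7,4) g=1 f=10]; closed=[(5,4), (6,4)]

step 1: expand (5,4) (f=8, h=7) → closed; open now [(4,4) g=2 f=8, (5,3) g=2 f=8, (5,5) g=2 f=10, (6,3) g=1 f=8, (6,5) g=1 f=10, (7,4) g=1 f=10]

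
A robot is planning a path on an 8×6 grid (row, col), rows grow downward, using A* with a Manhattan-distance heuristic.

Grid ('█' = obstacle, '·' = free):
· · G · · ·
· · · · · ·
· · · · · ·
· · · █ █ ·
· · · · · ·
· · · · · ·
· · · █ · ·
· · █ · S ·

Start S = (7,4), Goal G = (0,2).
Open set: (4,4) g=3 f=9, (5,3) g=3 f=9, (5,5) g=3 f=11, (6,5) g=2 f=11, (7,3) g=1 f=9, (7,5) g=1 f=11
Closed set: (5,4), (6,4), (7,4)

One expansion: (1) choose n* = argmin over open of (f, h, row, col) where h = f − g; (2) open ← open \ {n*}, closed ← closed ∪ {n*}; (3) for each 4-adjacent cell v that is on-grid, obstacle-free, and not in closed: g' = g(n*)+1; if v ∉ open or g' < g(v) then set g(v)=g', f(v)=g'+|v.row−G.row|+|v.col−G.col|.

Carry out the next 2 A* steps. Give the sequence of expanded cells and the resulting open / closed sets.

step 1: expand (4,4) (f=9, h=6) → closed; open now [(4,3) g=4 f=9, (4,5) g=4 f=11, (5,3) g=3 f=9, (5,5) g=3 f=11, (6,5) g=2 f=11, (7,3) g=1 f=9, (7,5) g=1 f=11]
step 2: expand (4,3) (f=9, h=5) → closed; open now [(4,2) g=5 f=9, (4,5) g=4 f=11, (5,3) g=3 f=9, (5,5) g=3 f=11, (6,5) g=2 f=11, (7,3) g=1 f=9, (7,5) g=1 f=11]

order=[(4,4) → (4,3)]; open=[(4,2) g=5 f=9, (4,5) g=4 f=11, (5,3) g=3 f=9, (5,5) g=3 f=11, (6,5) g=2 f=11, (7,3) g=1 f=9, (7,5) g=1 f=11]; closed=[(4,3), (4,4), (5,4), (6,4), (7,4)]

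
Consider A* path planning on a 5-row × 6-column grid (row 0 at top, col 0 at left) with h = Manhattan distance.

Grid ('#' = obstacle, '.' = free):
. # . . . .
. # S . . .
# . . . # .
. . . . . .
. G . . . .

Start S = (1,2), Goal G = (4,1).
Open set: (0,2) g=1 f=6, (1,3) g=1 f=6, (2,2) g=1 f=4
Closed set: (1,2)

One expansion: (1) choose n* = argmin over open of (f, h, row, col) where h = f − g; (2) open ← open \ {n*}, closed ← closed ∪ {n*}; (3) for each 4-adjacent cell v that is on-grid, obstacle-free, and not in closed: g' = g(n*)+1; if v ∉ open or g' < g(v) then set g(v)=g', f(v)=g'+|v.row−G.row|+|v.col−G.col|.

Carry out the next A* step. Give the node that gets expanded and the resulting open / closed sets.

step 1: expand (2,2) (f=4, h=3) → closed; open now [(0,2) g=1 f=6, (1,3) g=1 f=6, (2,1) g=2 f=4, (2,3) g=2 f=6, (3,2) g=2 f=4]

expanded=(2,2); open=[(0,2) g=1 f=6, (1,3) g=1 f=6, (2,1) g=2 f=4, (2,3) g=2 f=6, (3,2) g=2 f=4]; closed=[(1,2), (2,2)]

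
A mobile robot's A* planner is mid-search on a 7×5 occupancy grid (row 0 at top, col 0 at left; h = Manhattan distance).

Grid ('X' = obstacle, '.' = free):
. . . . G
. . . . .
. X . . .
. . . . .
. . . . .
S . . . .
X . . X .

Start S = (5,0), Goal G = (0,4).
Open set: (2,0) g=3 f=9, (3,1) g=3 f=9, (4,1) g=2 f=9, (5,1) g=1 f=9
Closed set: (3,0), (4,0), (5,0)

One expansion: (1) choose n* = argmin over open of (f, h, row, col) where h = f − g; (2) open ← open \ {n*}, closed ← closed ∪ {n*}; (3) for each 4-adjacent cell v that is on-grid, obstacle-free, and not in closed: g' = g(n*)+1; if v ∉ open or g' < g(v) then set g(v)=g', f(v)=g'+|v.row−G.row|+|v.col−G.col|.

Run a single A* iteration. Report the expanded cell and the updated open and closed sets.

expanded=(2,0); open=[(1,0) g=4 f=9, (3,1) g=3 f=9, (4,1) g=2 f=9, (5,1) g=1 f=9]; closed=[(2,0), (3,0), (4,0), (5,0)]

step 1: expand (2,0) (f=9, h=6) → closed; open now [(1,0) g=4 f=9, (3,1) g=3 f=9, (4,1) g=2 f=9, (5,1) g=1 f=9]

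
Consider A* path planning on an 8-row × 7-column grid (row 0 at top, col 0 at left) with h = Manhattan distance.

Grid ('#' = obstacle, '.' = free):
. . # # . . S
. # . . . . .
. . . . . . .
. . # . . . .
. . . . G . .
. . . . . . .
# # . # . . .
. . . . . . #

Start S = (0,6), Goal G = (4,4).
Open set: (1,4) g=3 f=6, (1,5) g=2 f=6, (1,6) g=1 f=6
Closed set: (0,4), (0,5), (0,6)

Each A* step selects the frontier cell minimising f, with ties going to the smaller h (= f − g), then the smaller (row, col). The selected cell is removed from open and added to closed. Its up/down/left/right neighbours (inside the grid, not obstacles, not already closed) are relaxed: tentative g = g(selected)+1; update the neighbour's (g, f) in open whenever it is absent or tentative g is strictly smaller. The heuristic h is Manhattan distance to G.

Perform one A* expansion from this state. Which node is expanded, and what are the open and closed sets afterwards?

step 1: expand (1,4) (f=6, h=3) → closed; open now [(1,3) g=4 f=8, (1,5) g=2 f=6, (1,6) g=1 f=6, (2,4) g=4 f=6]

expanded=(1,4); open=[(1,3) g=4 f=8, (1,5) g=2 f=6, (1,6) g=1 f=6, (2,4) g=4 f=6]; closed=[(0,4), (0,5), (0,6), (1,4)]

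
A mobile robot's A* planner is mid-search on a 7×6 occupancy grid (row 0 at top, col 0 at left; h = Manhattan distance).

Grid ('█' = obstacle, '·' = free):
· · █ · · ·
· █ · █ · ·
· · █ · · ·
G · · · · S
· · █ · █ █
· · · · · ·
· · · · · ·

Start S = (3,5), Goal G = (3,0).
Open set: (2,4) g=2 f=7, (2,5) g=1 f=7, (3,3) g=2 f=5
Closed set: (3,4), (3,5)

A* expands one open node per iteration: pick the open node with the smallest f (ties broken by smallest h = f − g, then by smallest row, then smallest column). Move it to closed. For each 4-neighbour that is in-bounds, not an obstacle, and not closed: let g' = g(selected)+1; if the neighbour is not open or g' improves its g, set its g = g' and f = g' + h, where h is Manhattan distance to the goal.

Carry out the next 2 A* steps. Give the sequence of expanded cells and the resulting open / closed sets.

order=[(3,3) → (3,2)]; open=[(2,3) g=3 f=7, (2,4) g=2 f=7, (2,5) g=1 f=7, (3,1) g=4 f=5, (4,3) g=3 f=7]; closed=[(3,2), (3,3), (3,4), (3,5)]

step 1: expand (3,3) (f=5, h=3) → closed; open now [(2,3) g=3 f=7, (2,4) g=2 f=7, (2,5) g=1 f=7, (3,2) g=3 f=5, (4,3) g=3 f=7]
step 2: expand (3,2) (f=5, h=2) → closed; open now [(2,3) g=3 f=7, (2,4) g=2 f=7, (2,5) g=1 f=7, (3,1) g=4 f=5, (4,3) g=3 f=7]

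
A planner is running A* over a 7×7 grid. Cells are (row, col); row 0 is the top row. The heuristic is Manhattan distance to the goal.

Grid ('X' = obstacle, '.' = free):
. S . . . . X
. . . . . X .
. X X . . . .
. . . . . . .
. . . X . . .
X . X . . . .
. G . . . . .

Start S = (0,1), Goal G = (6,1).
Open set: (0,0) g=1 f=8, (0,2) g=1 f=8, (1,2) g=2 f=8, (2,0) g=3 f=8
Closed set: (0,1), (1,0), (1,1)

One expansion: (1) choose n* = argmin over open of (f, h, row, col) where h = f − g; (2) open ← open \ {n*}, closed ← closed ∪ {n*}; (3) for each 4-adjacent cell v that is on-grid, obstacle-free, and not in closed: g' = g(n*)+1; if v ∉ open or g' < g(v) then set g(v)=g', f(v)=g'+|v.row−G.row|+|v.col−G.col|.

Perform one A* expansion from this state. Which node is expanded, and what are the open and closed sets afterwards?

expanded=(2,0); open=[(0,0) g=1 f=8, (0,2) g=1 f=8, (1,2) g=2 f=8, (3,0) g=4 f=8]; closed=[(0,1), (1,0), (1,1), (2,0)]

step 1: expand (2,0) (f=8, h=5) → closed; open now [(0,0) g=1 f=8, (0,2) g=1 f=8, (1,2) g=2 f=8, (3,0) g=4 f=8]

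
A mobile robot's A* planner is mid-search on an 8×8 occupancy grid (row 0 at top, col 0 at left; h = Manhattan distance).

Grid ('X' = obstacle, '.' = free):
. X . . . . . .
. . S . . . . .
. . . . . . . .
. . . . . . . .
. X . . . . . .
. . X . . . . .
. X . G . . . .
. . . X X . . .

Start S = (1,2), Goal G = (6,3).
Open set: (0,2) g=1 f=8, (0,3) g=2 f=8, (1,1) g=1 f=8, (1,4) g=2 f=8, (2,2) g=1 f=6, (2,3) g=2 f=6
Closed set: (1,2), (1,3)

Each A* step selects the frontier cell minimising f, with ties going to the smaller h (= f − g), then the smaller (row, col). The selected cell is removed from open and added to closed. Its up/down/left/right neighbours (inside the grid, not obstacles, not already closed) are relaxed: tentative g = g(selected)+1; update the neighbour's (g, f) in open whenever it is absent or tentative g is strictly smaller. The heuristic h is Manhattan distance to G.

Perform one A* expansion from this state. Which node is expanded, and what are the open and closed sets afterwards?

step 1: expand (2,3) (f=6, h=4) → closed; open now [(0,2) g=1 f=8, (0,3) g=2 f=8, (1,1) g=1 f=8, (1,4) g=2 f=8, (2,2) g=1 f=6, (2,4) g=3 f=8, (3,3) g=3 f=6]

expanded=(2,3); open=[(0,2) g=1 f=8, (0,3) g=2 f=8, (1,1) g=1 f=8, (1,4) g=2 f=8, (2,2) g=1 f=6, (2,4) g=3 f=8, (3,3) g=3 f=6]; closed=[(1,2), (1,3), (2,3)]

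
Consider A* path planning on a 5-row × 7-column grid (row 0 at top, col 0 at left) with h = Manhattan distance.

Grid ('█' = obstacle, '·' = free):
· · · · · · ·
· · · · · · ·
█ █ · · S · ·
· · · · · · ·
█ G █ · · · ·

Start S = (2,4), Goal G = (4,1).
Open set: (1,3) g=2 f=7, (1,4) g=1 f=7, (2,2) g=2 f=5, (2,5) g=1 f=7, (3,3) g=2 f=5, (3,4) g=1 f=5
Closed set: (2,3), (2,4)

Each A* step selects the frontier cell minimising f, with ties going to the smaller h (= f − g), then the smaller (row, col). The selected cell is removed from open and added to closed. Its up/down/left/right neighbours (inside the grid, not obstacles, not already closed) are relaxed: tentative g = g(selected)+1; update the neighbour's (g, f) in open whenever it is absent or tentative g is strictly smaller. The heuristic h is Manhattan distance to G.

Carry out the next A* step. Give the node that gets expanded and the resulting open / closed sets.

step 1: expand (2,2) (f=5, h=3) → closed; open now [(1,2) g=3 f=7, (1,3) g=2 f=7, (1,4) g=1 f=7, (2,5) g=1 f=7, (3,2) g=3 f=5, (3,3) g=2 f=5, (3,4) g=1 f=5]

expanded=(2,2); open=[(1,2) g=3 f=7, (1,3) g=2 f=7, (1,4) g=1 f=7, (2,5) g=1 f=7, (3,2) g=3 f=5, (3,3) g=2 f=5, (3,4) g=1 f=5]; closed=[(2,2), (2,3), (2,4)]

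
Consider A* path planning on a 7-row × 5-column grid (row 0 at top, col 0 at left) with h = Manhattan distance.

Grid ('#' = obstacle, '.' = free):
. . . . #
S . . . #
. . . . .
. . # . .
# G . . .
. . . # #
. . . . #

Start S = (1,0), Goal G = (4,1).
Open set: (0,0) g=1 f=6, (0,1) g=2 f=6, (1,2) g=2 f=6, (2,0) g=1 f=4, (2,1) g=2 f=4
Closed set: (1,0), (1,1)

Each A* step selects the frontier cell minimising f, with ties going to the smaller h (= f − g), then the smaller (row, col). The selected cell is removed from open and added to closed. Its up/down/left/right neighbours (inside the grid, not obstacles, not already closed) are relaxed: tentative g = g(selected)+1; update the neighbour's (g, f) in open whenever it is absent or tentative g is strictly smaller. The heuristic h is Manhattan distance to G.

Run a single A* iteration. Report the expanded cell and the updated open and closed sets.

expanded=(2,1); open=[(0,0) g=1 f=6, (0,1) g=2 f=6, (1,2) g=2 f=6, (2,0) g=1 f=4, (2,2) g=3 f=6, (3,1) g=3 f=4]; closed=[(1,0), (1,1), (2,1)]

step 1: expand (2,1) (f=4, h=2) → closed; open now [(0,0) g=1 f=6, (0,1) g=2 f=6, (1,2) g=2 f=6, (2,0) g=1 f=4, (2,2) g=3 f=6, (3,1) g=3 f=4]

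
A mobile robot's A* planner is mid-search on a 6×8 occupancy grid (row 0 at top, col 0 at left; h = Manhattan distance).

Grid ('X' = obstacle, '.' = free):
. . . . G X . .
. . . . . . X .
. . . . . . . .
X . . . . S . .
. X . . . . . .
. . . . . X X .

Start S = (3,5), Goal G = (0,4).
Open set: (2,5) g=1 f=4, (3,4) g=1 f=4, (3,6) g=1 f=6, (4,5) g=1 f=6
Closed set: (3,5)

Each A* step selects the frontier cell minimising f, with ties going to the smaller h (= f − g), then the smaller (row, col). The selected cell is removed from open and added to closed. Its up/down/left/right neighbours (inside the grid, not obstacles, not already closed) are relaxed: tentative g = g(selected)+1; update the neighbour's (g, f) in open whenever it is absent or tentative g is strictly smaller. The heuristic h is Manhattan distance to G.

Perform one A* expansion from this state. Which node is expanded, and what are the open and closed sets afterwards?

step 1: expand (2,5) (f=4, h=3) → closed; open now [(1,5) g=2 f=4, (2,4) g=2 f=4, (2,6) g=2 f=6, (3,4) g=1 f=4, (3,6) g=1 f=6, (4,5) g=1 f=6]

expanded=(2,5); open=[(1,5) g=2 f=4, (2,4) g=2 f=4, (2,6) g=2 f=6, (3,4) g=1 f=4, (3,6) g=1 f=6, (4,5) g=1 f=6]; closed=[(2,5), (3,5)]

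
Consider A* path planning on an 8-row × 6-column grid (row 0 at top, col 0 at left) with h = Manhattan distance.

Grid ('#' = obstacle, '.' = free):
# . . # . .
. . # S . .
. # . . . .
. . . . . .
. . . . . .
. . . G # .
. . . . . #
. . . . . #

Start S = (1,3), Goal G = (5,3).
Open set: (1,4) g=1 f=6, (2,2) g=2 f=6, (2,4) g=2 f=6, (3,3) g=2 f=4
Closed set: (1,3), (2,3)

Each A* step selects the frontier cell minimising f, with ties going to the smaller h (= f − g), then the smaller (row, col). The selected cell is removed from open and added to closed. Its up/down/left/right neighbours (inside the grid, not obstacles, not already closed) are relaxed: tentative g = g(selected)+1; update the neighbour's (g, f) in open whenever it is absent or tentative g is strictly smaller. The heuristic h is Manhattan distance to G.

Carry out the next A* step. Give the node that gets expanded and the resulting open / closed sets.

step 1: expand (3,3) (f=4, h=2) → closed; open now [(1,4) g=1 f=6, (2,2) g=2 f=6, (2,4) g=2 f=6, (3,2) g=3 f=6, (3,4) g=3 f=6, (4,3) g=3 f=4]

expanded=(3,3); open=[(1,4) g=1 f=6, (2,2) g=2 f=6, (2,4) g=2 f=6, (3,2) g=3 f=6, (3,4) g=3 f=6, (4,3) g=3 f=4]; closed=[(1,3), (2,3), (3,3)]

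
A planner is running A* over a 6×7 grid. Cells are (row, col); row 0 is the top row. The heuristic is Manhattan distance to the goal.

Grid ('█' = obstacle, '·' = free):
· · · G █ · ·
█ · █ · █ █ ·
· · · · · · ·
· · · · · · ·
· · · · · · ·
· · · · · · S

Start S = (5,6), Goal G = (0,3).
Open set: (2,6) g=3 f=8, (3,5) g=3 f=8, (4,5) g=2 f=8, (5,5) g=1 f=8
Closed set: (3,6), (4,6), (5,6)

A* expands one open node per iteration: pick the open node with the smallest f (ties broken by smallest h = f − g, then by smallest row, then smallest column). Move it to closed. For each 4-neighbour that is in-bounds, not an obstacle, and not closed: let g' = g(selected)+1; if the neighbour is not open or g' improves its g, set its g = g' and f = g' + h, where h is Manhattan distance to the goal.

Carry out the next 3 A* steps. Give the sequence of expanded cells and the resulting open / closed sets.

order=[(2,6) → (1,6) → (0,6)]; open=[(0,5) g=6 f=8, (2,5) g=4 f=8, (3,5) g=3 f=8, (4,5) g=2 f=8, (5,5) g=1 f=8]; closed=[(0,6), (1,6), (2,6), (3,6), (4,6), (5,6)]

step 1: expand (2,6) (f=8, h=5) → closed; open now [(1,6) g=4 f=8, (2,5) g=4 f=8, (3,5) g=3 f=8, (4,5) g=2 f=8, (5,5) g=1 f=8]
step 2: expand (1,6) (f=8, h=4) → closed; open now [(0,6) g=5 f=8, (2,5) g=4 f=8, (3,5) g=3 f=8, (4,5) g=2 f=8, (5,5) g=1 f=8]
step 3: expand (0,6) (f=8, h=3) → closed; open now [(0,5) g=6 f=8, (2,5) g=4 f=8, (3,5) g=3 f=8, (4,5) g=2 f=8, (5,5) g=1 f=8]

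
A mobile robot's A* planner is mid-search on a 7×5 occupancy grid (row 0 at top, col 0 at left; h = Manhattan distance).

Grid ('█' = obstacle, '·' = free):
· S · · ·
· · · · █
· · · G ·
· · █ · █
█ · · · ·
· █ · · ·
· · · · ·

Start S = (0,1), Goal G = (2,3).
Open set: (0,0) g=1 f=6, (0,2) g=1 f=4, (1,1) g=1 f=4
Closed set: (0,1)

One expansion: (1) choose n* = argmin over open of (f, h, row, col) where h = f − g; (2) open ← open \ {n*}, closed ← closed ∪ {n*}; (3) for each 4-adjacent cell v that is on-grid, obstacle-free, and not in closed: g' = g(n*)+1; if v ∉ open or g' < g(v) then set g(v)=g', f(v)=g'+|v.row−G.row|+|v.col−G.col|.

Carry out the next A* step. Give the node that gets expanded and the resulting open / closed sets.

step 1: expand (0,2) (f=4, h=3) → closed; open now [(0,0) g=1 f=6, (0,3) g=2 f=4, (1,1) g=1 f=4, (1,2) g=2 f=4]

expanded=(0,2); open=[(0,0) g=1 f=6, (0,3) g=2 f=4, (1,1) g=1 f=4, (1,2) g=2 f=4]; closed=[(0,1), (0,2)]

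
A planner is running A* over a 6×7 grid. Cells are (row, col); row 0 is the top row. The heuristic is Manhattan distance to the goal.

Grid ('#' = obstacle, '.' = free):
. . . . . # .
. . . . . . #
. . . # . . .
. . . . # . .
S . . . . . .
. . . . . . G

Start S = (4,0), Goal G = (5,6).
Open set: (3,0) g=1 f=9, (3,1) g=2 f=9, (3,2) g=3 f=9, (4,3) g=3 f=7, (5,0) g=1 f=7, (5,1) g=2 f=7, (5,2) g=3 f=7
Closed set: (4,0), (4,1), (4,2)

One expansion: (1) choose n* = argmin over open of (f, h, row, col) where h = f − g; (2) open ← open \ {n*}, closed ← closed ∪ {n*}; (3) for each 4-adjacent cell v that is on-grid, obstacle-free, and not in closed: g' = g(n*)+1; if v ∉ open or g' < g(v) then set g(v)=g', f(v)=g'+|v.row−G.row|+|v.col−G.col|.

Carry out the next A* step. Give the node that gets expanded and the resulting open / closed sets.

step 1: expand (4,3) (f=7, h=4) → closed; open now [(3,0) g=1 f=9, (3,1) g=2 f=9, (3,2) g=3 f=9, (3,3) g=4 f=9, (4,4) g=4 f=7, (5,0) g=1 f=7, (5,1) g=2 f=7, (5,2) g=3 f=7, (5,3) g=4 f=7]

expanded=(4,3); open=[(3,0) g=1 f=9, (3,1) g=2 f=9, (3,2) g=3 f=9, (3,3) g=4 f=9, (4,4) g=4 f=7, (5,0) g=1 f=7, (5,1) g=2 f=7, (5,2) g=3 f=7, (5,3) g=4 f=7]; closed=[(4,0), (4,1), (4,2), (4,3)]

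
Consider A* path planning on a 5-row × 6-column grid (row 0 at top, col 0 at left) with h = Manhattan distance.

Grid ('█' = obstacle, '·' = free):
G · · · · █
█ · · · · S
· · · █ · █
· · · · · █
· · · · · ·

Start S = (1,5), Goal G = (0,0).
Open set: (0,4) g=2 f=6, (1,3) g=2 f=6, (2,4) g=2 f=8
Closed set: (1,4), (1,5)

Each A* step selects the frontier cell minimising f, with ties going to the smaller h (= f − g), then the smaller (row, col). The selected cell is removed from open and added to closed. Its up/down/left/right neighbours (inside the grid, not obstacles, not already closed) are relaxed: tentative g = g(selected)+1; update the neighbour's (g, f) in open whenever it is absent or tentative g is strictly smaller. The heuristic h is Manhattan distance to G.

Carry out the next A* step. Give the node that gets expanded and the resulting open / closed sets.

expanded=(0,4); open=[(0,3) g=3 f=6, (1,3) g=2 f=6, (2,4) g=2 f=8]; closed=[(0,4), (1,4), (1,5)]

step 1: expand (0,4) (f=6, h=4) → closed; open now [(0,3) g=3 f=6, (1,3) g=2 f=6, (2,4) g=2 f=8]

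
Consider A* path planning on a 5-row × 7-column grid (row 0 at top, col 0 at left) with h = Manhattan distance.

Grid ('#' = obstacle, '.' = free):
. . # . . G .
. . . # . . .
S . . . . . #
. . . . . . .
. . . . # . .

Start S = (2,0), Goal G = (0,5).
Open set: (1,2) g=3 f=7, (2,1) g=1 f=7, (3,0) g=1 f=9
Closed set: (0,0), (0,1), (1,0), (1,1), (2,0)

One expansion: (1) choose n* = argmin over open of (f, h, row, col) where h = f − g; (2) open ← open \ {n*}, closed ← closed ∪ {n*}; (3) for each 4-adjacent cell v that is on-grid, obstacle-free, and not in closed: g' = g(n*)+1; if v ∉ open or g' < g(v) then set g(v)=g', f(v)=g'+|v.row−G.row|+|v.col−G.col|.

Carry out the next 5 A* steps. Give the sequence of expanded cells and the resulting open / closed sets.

order=[(1,2) → (2,1) → (2,2) → (2,3) → (2,4)]; open=[(1,4) g=5 f=7, (2,5) g=5 f=7, (3,0) g=1 f=9, (3,1) g=2 f=9, (3,2) g=3 f=9, (3,3) g=4 f=9, (3,4) g=5 f=9]; closed=[(0,0), (0,1), (1,0), (1,1), (1,2), (2,0), (2,1), (2,2), (2,3), (2,4)]

step 1: expand (1,2) (f=7, h=4) → closed; open now [(2,1) g=1 f=7, (2,2) g=4 f=9, (3,0) g=1 f=9]
step 2: expand (2,1) (f=7, h=6) → closed; open now [(2,2) g=2 f=7, (3,0) g=1 f=9, (3,1) g=2 f=9]
step 3: expand (2,2) (f=7, h=5) → closed; open now [(2,3) g=3 f=7, (3,0) g=1 f=9, (3,1) g=2 f=9, (3,2) g=3 f=9]
step 4: expand (2,3) (f=7, h=4) → closed; open now [(2,4) g=4 f=7, (3,0) g=1 f=9, (3,1) g=2 f=9, (3,2) g=3 f=9, (3,3) g=4 f=9]
step 5: expand (2,4) (f=7, h=3) → closed; open now [(1,4) g=5 f=7, (2,5) g=5 f=7, (3,0) g=1 f=9, (3,1) g=2 f=9, (3,2) g=3 f=9, (3,3) g=4 f=9, (3,4) g=5 f=9]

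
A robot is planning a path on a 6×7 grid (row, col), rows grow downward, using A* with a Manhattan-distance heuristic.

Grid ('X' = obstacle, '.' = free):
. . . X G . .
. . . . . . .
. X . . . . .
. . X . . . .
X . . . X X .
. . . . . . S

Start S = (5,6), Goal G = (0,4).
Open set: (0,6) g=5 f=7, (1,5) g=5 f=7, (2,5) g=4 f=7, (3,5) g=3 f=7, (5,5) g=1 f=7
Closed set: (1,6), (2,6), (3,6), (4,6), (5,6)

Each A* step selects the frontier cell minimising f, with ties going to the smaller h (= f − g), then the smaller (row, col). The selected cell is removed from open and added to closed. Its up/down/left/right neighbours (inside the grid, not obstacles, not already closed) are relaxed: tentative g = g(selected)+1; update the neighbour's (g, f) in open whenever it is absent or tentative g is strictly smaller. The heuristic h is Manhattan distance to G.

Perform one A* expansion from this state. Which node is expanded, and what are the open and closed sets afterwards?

step 1: expand (0,6) (f=7, h=2) → closed; open now [(0,5) g=6 f=7, (1,5) g=5 f=7, (2,5) g=4 f=7, (3,5) g=3 f=7, (5,5) g=1 f=7]

expanded=(0,6); open=[(0,5) g=6 f=7, (1,5) g=5 f=7, (2,5) g=4 f=7, (3,5) g=3 f=7, (5,5) g=1 f=7]; closed=[(0,6), (1,6), (2,6), (3,6), (4,6), (5,6)]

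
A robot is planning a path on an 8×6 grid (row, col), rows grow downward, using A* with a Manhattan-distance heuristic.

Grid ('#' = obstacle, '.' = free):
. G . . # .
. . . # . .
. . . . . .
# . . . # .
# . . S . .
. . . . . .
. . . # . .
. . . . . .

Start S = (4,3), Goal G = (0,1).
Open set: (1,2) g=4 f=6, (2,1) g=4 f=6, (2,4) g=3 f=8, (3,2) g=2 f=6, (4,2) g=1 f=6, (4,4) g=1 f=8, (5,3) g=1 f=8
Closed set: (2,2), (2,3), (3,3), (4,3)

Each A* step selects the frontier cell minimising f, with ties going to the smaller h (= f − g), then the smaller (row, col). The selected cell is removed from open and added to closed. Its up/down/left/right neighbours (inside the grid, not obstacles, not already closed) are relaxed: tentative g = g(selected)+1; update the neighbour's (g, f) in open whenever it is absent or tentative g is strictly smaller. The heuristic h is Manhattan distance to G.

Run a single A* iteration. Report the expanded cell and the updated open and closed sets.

step 1: expand (1,2) (f=6, h=2) → closed; open now [(0,2) g=5 f=6, (1,1) g=5 f=6, (2,1) g=4 f=6, (2,4) g=3 f=8, (3,2) g=2 f=6, (4,2) g=1 f=6, (4,4) g=1 f=8, (5,3) g=1 f=8]

expanded=(1,2); open=[(0,2) g=5 f=6, (1,1) g=5 f=6, (2,1) g=4 f=6, (2,4) g=3 f=8, (3,2) g=2 f=6, (4,2) g=1 f=6, (4,4) g=1 f=8, (5,3) g=1 f=8]; closed=[(1,2), (2,2), (2,3), (3,3), (4,3)]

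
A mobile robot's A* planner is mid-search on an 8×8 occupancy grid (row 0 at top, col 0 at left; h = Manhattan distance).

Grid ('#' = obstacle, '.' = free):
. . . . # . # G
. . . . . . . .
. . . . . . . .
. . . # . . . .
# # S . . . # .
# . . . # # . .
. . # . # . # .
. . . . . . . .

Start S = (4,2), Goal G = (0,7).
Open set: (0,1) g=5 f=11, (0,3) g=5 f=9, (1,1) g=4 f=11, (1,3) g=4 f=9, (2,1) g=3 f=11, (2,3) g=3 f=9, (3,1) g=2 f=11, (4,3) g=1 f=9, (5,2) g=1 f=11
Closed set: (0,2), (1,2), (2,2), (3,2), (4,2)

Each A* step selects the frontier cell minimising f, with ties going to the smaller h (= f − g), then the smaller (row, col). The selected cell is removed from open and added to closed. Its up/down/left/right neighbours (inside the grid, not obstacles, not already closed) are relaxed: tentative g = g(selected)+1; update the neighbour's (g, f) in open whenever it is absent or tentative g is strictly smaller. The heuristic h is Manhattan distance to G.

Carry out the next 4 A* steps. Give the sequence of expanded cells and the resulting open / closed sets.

order=[(0,3) → (1,3) → (1,4) → (1,5)]; open=[(0,1) g=5 f=11, (0,5) g=7 f=9, (1,1) g=4 f=11, (1,6) g=7 f=9, (2,1) g=3 f=11, (2,3) g=3 f=9, (2,4) g=6 f=11, (2,5) g=7 f=11, (3,1) g=2 f=11, (4,3) g=1 f=9, (5,2) g=1 f=11]; closed=[(0,2), (0,3), (1,2), (1,3), (1,4), (1,5), (2,2), (3,2), (4,2)]

step 1: expand (0,3) (f=9, h=4) → closed; open now [(0,1) g=5 f=11, (1,1) g=4 f=11, (1,3) g=4 f=9, (2,1) g=3 f=11, (2,3) g=3 f=9, (3,1) g=2 f=11, (4,3) g=1 f=9, (5,2) g=1 f=11]
step 2: expand (1,3) (f=9, h=5) → closed; open now [(0,1) g=5 f=11, (1,1) g=4 f=11, (1,4) g=5 f=9, (2,1) g=3 f=11, (2,3) g=3 f=9, (3,1) g=2 f=11, (4,3) g=1 f=9, (5,2) g=1 f=11]
step 3: expand (1,4) (f=9, h=4) → closed; open now [(0,1) g=5 f=11, (1,1) g=4 f=11, (1,5) g=6 f=9, (2,1) g=3 f=11, (2,3) g=3 f=9, (2,4) g=6 f=11, (3,1) g=2 f=11, (4,3) g=1 f=9, (5,2) g=1 f=11]
step 4: expand (1,5) (f=9, h=3) → closed; open now [(0,1) g=5 f=11, (0,5) g=7 f=9, (1,1) g=4 f=11, (1,6) g=7 f=9, (2,1) g=3 f=11, (2,3) g=3 f=9, (2,4) g=6 f=11, (2,5) g=7 f=11, (3,1) g=2 f=11, (4,3) g=1 f=9, (5,2) g=1 f=11]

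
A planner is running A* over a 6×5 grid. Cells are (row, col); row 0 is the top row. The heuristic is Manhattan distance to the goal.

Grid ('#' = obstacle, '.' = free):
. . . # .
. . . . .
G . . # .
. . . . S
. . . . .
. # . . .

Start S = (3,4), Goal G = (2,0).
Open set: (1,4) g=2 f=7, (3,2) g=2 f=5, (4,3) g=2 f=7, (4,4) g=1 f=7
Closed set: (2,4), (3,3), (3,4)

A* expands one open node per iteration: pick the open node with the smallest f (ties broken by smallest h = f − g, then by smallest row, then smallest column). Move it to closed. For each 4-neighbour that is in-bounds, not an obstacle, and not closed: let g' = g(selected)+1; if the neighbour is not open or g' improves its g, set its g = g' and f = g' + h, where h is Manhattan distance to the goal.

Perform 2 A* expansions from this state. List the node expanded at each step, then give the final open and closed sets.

order=[(3,2) → (2,2)]; open=[(1,2) g=4 f=7, (1,4) g=2 f=7, (2,1) g=4 f=5, (3,1) g=3 f=5, (4,2) g=3 f=7, (4,3) g=2 f=7, (4,4) g=1 f=7]; closed=[(2,2), (2,4), (3,2), (3,3), (3,4)]

step 1: expand (3,2) (f=5, h=3) → closed; open now [(1,4) g=2 f=7, (2,2) g=3 f=5, (3,1) g=3 f=5, (4,2) g=3 f=7, (4,3) g=2 f=7, (4,4) g=1 f=7]
step 2: expand (2,2) (f=5, h=2) → closed; open now [(1,2) g=4 f=7, (1,4) g=2 f=7, (2,1) g=4 f=5, (3,1) g=3 f=5, (4,2) g=3 f=7, (4,3) g=2 f=7, (4,4) g=1 f=7]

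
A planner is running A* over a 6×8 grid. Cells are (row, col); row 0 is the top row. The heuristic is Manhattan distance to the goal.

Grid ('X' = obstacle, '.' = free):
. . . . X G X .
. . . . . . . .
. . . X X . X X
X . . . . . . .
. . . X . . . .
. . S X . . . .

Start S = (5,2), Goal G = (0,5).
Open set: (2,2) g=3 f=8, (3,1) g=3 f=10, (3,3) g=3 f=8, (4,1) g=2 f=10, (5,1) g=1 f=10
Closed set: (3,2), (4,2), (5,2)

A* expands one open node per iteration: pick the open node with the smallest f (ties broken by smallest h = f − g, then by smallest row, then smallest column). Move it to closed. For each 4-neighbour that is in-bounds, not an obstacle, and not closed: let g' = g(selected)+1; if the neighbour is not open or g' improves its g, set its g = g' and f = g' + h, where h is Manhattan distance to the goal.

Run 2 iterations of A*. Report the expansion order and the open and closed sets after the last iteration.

step 1: expand (2,2) (f=8, h=5) → closed; open now [(1,2) g=4 f=8, (2,1) g=4 f=10, (3,1) g=3 f=10, (3,3) g=3 f=8, (4,1) g=2 f=10, (5,1) g=1 f=10]
step 2: expand (1,2) (f=8, h=4) → closed; open now [(0,2) g=5 f=8, (1,1) g=5 f=10, (1,3) g=5 f=8, (2,1) g=4 f=10, (3,1) g=3 f=10, (3,3) g=3 f=8, (4,1) g=2 f=10, (5,1) g=1 f=10]

order=[(2,2) → (1,2)]; open=[(0,2) g=5 f=8, (1,1) g=5 f=10, (1,3) g=5 f=8, (2,1) g=4 f=10, (3,1) g=3 f=10, (3,3) g=3 f=8, (4,1) g=2 f=10, (5,1) g=1 f=10]; closed=[(1,2), (2,2), (3,2), (4,2), (5,2)]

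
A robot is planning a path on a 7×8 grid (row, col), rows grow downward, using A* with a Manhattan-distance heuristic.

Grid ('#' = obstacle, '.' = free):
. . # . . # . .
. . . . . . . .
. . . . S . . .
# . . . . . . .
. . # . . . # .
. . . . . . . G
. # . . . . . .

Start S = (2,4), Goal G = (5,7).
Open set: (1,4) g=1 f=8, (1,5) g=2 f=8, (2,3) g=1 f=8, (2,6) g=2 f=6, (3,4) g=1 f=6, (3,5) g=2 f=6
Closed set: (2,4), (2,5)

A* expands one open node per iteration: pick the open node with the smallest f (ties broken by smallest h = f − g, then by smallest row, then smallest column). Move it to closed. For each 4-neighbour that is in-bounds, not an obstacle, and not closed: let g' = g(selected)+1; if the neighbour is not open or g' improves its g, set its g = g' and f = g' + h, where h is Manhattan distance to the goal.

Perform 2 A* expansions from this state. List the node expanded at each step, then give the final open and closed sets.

order=[(2,6) → (2,7)]; open=[(1,4) g=1 f=8, (1,5) g=2 f=8, (1,6) g=3 f=8, (1,7) g=4 f=8, (2,3) g=1 f=8, (3,4) g=1 f=6, (3,5) g=2 f=6, (3,6) g=3 f=6, (3,7) g=4 f=6]; closed=[(2,4), (2,5), (2,6), (2,7)]

step 1: expand (2,6) (f=6, h=4) → closed; open now [(1,4) g=1 f=8, (1,5) g=2 f=8, (1,6) g=3 f=8, (2,3) g=1 f=8, (2,7) g=3 f=6, (3,4) g=1 f=6, (3,5) g=2 f=6, (3,6) g=3 f=6]
step 2: expand (2,7) (f=6, h=3) → closed; open now [(1,4) g=1 f=8, (1,5) g=2 f=8, (1,6) g=3 f=8, (1,7) g=4 f=8, (2,3) g=1 f=8, (3,4) g=1 f=6, (3,5) g=2 f=6, (3,6) g=3 f=6, (3,7) g=4 f=6]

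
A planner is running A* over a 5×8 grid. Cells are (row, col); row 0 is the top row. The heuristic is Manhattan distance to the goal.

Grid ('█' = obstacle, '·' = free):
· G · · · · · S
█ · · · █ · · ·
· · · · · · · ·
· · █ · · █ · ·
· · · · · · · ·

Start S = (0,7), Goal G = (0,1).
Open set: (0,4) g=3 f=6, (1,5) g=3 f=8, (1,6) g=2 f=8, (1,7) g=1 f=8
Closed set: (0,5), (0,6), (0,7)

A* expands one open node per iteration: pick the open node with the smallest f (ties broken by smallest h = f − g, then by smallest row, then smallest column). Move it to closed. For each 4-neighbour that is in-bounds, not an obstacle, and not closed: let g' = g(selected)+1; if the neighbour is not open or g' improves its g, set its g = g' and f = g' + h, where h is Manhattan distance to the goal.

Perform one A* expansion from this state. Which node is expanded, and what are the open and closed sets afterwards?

step 1: expand (0,4) (f=6, h=3) → closed; open now [(0,3) g=4 f=6, (1,5) g=3 f=8, (1,6) g=2 f=8, (1,7) g=1 f=8]

expanded=(0,4); open=[(0,3) g=4 f=6, (1,5) g=3 f=8, (1,6) g=2 f=8, (1,7) g=1 f=8]; closed=[(0,4), (0,5), (0,6), (0,7)]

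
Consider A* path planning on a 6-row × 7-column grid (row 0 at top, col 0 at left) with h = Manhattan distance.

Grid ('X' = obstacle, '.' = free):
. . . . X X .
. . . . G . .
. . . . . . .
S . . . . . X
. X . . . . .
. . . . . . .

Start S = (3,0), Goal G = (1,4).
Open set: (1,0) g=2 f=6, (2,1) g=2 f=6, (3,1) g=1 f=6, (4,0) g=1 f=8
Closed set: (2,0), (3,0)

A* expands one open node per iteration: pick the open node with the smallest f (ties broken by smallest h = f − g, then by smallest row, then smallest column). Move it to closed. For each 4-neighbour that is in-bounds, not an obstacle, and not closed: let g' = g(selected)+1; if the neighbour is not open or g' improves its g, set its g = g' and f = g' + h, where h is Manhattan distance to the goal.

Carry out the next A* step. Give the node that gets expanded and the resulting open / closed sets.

expanded=(1,0); open=[(0,0) g=3 f=8, (1,1) g=3 f=6, (2,1) g=2 f=6, (3,1) g=1 f=6, (4,0) g=1 f=8]; closed=[(1,0), (2,0), (3,0)]

step 1: expand (1,0) (f=6, h=4) → closed; open now [(0,0) g=3 f=8, (1,1) g=3 f=6, (2,1) g=2 f=6, (3,1) g=1 f=6, (4,0) g=1 f=8]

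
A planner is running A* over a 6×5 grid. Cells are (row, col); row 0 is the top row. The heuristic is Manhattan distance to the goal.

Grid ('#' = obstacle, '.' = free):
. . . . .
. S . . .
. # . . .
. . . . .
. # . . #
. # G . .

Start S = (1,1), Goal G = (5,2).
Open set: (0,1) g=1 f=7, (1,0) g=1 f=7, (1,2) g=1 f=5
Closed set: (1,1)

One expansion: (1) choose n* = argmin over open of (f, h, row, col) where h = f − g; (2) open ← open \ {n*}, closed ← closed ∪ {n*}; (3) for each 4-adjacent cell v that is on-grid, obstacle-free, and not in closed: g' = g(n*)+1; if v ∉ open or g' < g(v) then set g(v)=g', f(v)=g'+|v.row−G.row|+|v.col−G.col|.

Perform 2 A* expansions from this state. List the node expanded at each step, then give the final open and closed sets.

step 1: expand (1,2) (f=5, h=4) → closed; open now [(0,1) g=1 f=7, (0,2) g=2 f=7, (1,0) g=1 f=7, (1,3) g=2 f=7, (2,2) g=2 f=5]
step 2: expand (2,2) (f=5, h=3) → closed; open now [(0,1) g=1 f=7, (0,2) g=2 f=7, (1,0) g=1 f=7, (1,3) g=2 f=7, (2,3) g=3 f=7, (3,2) g=3 f=5]

order=[(1,2) → (2,2)]; open=[(0,1) g=1 f=7, (0,2) g=2 f=7, (1,0) g=1 f=7, (1,3) g=2 f=7, (2,3) g=3 f=7, (3,2) g=3 f=5]; closed=[(1,1), (1,2), (2,2)]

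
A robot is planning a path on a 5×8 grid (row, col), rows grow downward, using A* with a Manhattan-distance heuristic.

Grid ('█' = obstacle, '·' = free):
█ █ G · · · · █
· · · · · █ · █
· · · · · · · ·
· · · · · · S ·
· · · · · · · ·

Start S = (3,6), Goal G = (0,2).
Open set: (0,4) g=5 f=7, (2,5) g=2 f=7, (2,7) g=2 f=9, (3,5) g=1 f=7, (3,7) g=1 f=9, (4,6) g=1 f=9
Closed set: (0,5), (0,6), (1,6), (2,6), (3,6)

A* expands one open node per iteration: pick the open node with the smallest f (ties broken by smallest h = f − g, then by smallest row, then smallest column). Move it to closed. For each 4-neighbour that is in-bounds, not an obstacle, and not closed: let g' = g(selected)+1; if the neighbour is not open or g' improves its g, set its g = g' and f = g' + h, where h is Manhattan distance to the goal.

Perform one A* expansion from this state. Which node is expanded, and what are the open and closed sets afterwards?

expanded=(0,4); open=[(0,3) g=6 f=7, (1,4) g=6 f=9, (2,5) g=2 f=7, (2,7) g=2 f=9, (3,5) g=1 f=7, (3,7) g=1 f=9, (4,6) g=1 f=9]; closed=[(0,4), (0,5), (0,6), (1,6), (2,6), (3,6)]

step 1: expand (0,4) (f=7, h=2) → closed; open now [(0,3) g=6 f=7, (1,4) g=6 f=9, (2,5) g=2 f=7, (2,7) g=2 f=9, (3,5) g=1 f=7, (3,7) g=1 f=9, (4,6) g=1 f=9]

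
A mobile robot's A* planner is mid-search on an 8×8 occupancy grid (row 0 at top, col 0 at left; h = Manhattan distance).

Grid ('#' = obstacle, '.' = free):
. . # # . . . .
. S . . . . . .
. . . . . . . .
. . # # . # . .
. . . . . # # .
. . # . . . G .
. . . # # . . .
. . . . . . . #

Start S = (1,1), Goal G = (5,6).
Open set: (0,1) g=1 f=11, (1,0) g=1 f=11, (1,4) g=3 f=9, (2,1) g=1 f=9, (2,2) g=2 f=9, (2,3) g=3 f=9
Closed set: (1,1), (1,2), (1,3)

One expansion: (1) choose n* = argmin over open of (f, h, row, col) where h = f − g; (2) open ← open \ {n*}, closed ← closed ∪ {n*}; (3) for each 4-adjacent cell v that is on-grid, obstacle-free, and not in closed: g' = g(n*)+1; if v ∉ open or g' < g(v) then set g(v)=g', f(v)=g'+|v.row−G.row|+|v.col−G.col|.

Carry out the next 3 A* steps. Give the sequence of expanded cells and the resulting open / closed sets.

order=[(1,4) → (1,5) → (1,6)]; open=[(0,1) g=1 f=11, (0,4) g=4 f=11, (0,5) g=5 f=11, (0,6) g=6 f=11, (1,0) g=1 f=11, (1,7) g=6 f=11, (2,1) g=1 f=9, (2,2) g=2 f=9, (2,3) g=3 f=9, (2,4) g=4 f=9, (2,5) g=5 f=9, (2,6) g=6 f=9]; closed=[(1,1), (1,2), (1,3), (1,4), (1,5), (1,6)]

step 1: expand (1,4) (f=9, h=6) → closed; open now [(0,1) g=1 f=11, (0,4) g=4 f=11, (1,0) g=1 f=11, (1,5) g=4 f=9, (2,1) g=1 f=9, (2,2) g=2 f=9, (2,3) g=3 f=9, (2,4) g=4 f=9]
step 2: expand (1,5) (f=9, h=5) → closed; open now [(0,1) g=1 f=11, (0,4) g=4 f=11, (0,5) g=5 f=11, (1,0) g=1 f=11, (1,6) g=5 f=9, (2,1) g=1 f=9, (2,2) g=2 f=9, (2,3) g=3 f=9, (2,4) g=4 f=9, (2,5) g=5 f=9]
step 3: expand (1,6) (f=9, h=4) → closed; open now [(0,1) g=1 f=11, (0,4) g=4 f=11, (0,5) g=5 f=11, (0,6) g=6 f=11, (1,0) g=1 f=11, (1,7) g=6 f=11, (2,1) g=1 f=9, (2,2) g=2 f=9, (2,3) g=3 f=9, (2,4) g=4 f=9, (2,5) g=5 f=9, (2,6) g=6 f=9]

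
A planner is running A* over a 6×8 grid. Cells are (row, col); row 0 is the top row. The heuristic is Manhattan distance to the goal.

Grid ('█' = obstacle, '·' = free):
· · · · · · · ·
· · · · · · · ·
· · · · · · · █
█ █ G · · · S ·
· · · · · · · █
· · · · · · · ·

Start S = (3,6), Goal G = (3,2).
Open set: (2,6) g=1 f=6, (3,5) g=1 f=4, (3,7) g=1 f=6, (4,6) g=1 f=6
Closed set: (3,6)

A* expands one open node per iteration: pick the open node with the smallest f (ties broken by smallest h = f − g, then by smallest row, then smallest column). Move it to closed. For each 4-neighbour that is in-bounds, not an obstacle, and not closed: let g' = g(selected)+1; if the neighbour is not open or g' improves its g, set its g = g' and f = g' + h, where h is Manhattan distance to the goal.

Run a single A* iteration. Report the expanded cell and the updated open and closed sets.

expanded=(3,5); open=[(2,5) g=2 f=6, (2,6) g=1 f=6, (3,4) g=2 f=4, (3,7) g=1 f=6, (4,5) g=2 f=6, (4,6) g=1 f=6]; closed=[(3,5), (3,6)]

step 1: expand (3,5) (f=4, h=3) → closed; open now [(2,5) g=2 f=6, (2,6) g=1 f=6, (3,4) g=2 f=4, (3,7) g=1 f=6, (4,5) g=2 f=6, (4,6) g=1 f=6]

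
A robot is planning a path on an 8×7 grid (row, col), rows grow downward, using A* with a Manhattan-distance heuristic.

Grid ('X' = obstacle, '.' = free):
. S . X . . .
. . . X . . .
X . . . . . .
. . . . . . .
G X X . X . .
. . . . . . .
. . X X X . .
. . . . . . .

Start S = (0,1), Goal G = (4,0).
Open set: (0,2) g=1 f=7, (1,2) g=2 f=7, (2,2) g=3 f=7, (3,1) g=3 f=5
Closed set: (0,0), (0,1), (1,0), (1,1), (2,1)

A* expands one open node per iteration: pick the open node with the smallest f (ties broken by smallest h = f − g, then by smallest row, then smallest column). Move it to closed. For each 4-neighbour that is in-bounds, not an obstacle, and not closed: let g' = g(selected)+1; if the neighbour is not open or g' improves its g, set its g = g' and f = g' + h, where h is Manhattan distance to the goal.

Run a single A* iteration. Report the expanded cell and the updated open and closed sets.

step 1: expand (3,1) (f=5, h=2) → closed; open now [(0,2) g=1 f=7, (1,2) g=2 f=7, (2,2) g=3 f=7, (3,0) g=4 f=5, (3,2) g=4 f=7]

expanded=(3,1); open=[(0,2) g=1 f=7, (1,2) g=2 f=7, (2,2) g=3 f=7, (3,0) g=4 f=5, (3,2) g=4 f=7]; closed=[(0,0), (0,1), (1,0), (1,1), (2,1), (3,1)]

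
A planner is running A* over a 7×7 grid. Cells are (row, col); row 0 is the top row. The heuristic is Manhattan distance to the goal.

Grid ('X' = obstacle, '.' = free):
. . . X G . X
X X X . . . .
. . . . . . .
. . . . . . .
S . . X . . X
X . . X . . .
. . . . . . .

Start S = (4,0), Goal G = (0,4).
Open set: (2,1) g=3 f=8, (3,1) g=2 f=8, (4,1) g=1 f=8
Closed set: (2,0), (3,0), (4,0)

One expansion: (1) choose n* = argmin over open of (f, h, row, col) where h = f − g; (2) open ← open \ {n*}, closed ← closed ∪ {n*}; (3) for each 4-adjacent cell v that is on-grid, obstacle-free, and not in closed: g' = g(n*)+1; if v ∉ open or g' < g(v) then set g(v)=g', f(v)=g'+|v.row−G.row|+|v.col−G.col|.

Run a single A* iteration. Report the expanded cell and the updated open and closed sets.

expanded=(2,1); open=[(2,2) g=4 f=8, (3,1) g=2 f=8, (4,1) g=1 f=8]; closed=[(2,0), (2,1), (3,0), (4,0)]

step 1: expand (2,1) (f=8, h=5) → closed; open now [(2,2) g=4 f=8, (3,1) g=2 f=8, (4,1) g=1 f=8]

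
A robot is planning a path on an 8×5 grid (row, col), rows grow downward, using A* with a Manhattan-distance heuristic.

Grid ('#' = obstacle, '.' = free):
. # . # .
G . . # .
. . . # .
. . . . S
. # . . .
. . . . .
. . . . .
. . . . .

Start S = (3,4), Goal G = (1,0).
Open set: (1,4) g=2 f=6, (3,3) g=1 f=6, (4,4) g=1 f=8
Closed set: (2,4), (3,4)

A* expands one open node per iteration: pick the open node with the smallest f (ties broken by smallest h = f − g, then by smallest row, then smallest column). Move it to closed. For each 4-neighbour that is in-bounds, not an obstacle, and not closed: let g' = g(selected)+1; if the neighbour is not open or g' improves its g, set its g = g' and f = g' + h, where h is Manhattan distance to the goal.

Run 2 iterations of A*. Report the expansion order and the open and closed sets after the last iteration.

order=[(1,4) → (3,3)]; open=[(0,4) g=3 f=8, (3,2) g=2 f=6, (4,3) g=2 f=8, (4,4) g=1 f=8]; closed=[(1,4), (2,4), (3,3), (3,4)]

step 1: expand (1,4) (f=6, h=4) → closed; open now [(0,4) g=3 f=8, (3,3) g=1 f=6, (4,4) g=1 f=8]
step 2: expand (3,3) (f=6, h=5) → closed; open now [(0,4) g=3 f=8, (3,2) g=2 f=6, (4,3) g=2 f=8, (4,4) g=1 f=8]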